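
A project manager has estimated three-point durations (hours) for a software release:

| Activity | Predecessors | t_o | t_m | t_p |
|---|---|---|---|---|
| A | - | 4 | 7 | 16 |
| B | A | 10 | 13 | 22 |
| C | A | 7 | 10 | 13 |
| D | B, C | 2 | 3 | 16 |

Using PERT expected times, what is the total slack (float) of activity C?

4 hours

te_A = (4 + 4·7 + 16)/6 = 48/6 = 8
te_B = (10 + 4·13 + 22)/6 = 84/6 = 14
te_C = (7 + 4·10 + 13)/6 = 60/6 = 10
te_D = (2 + 4·3 + 16)/6 = 30/6 = 5

Forward pass:
ES_A = 0; EF_A = 8
ES_B = 8; EF_B = 8+14 = 22
ES_C = 8; EF_C = 8+10 = 18
ES_D = max(EF_B=22, EF_C=18) = 22; EF_D = 22+5 = 27
Expected project duration μ = 27 hours. Critical path: A → B → D.

Backward pass:
LF_D = 27; LS_D = 27−5 = 22
LF_C = LS_D = 22; LS_C = 22−10 = 12
LF_B = LS_D = 22; LS_B = 22−14 = 8
LF_A = min(LS_B=8, LS_C=12) = 8; LS_A = 8−8 = 0
Slack_C = LS_C − ES_C = 12 − 8 = 4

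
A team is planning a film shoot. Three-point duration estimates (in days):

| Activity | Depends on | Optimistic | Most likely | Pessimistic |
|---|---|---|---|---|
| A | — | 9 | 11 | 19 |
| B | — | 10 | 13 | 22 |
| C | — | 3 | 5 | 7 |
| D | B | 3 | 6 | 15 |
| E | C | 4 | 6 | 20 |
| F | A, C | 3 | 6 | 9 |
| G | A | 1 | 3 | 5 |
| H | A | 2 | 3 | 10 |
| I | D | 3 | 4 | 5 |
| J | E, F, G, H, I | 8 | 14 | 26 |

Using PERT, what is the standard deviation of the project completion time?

te_A = (9 + 4·11 + 19)/6 = 72/6 = 12; σ²_A = ((19−9)/6)² = 2.778
te_B = (10 + 4·13 + 22)/6 = 84/6 = 14; σ²_B = ((22−10)/6)² = 4.000
te_C = (3 + 4·5 + 7)/6 = 30/6 = 5; σ²_C = ((7−3)/6)² = 0.444
te_D = (3 + 4·6 + 15)/6 = 42/6 = 7; σ²_D = ((15−3)/6)² = 4.000
te_E = (4 + 4·6 + 20)/6 = 48/6 = 8; σ²_E = ((20−4)/6)² = 7.111
te_F = (3 + 4·6 + 9)/6 = 36/6 = 6; σ²_F = ((9−3)/6)² = 1.000
te_G = (1 + 4·3 + 5)/6 = 18/6 = 3; σ²_G = ((5−1)/6)² = 0.444
te_H = (2 + 4·3 + 10)/6 = 24/6 = 4; σ²_H = ((10−2)/6)² = 1.778
te_I = (3 + 4·4 + 5)/6 = 24/6 = 4; σ²_I = ((5−3)/6)² = 0.111
te_J = (8 + 4·14 + 26)/6 = 90/6 = 15; σ²_J = ((26−8)/6)² = 9.000

Forward pass:
ES_A = 0; EF_A = 12
ES_B = 0; EF_B = 14
ES_C = 0; EF_C = 5
ES_D = 14; EF_D = 14+7 = 21
ES_E = 5; EF_E = 5+8 = 13
ES_F = max(EF_A=12, EF_C=5) = 12; EF_F = 12+6 = 18
ES_G = 12; EF_G = 12+3 = 15
ES_H = 12; EF_H = 12+4 = 16
ES_I = 21; EF_I = 21+4 = 25
ES_J = max(EF_E=13, EF_F=18, EF_G=15, EF_H=16, EF_I=25) = 25; EF_J = 25+15 = 40
Expected project duration μ = 40 days. Critical path: B → D → I → J.

Variance along critical path = 4.000 + 4.000 + 0.111 + 9.000 = 17.111
σ = √17.111 = 4.137 days

4.14 days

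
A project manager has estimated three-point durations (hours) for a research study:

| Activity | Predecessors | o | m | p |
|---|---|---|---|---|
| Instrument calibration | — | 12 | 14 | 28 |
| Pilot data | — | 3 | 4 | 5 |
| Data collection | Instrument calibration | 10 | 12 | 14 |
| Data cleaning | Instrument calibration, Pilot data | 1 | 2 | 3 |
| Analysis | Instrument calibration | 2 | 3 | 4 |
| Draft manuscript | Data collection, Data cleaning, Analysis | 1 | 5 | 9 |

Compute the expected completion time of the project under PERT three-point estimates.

te_Instrument calibration = (12 + 4·14 + 28)/6 = 96/6 = 16
te_Pilot data = (3 + 4·4 + 5)/6 = 24/6 = 4
te_Data collection = (10 + 4·12 + 14)/6 = 72/6 = 12
te_Data cleaning = (1 + 4·2 + 3)/6 = 12/6 = 2
te_Analysis = (2 + 4·3 + 4)/6 = 18/6 = 3
te_Draft manuscript = (1 + 4·5 + 9)/6 = 30/6 = 5

Forward pass:
ES_Instrument calibration = 0; EF_Instrument calibration = 16
ES_Pilot data = 0; EF_Pilot data = 4
ES_Data collection = 16; EF_Data collection = 16+12 = 28
ES_Data cleaning = max(EF_Instrument calibration=16, EF_Pilot data=4) = 16; EF_Data cleaning = 16+2 = 18
ES_Analysis = 16; EF_Analysis = 16+3 = 19
ES_Draft manuscript = max(EF_Data collection=28, EF_Data cleaning=18, EF_Analysis=19) = 28; EF_Draft manuscript = 28+5 = 33
Expected project duration μ = 33 hours. Critical path: Instrument calibration → Data collection → Draft manuscript.

33 hours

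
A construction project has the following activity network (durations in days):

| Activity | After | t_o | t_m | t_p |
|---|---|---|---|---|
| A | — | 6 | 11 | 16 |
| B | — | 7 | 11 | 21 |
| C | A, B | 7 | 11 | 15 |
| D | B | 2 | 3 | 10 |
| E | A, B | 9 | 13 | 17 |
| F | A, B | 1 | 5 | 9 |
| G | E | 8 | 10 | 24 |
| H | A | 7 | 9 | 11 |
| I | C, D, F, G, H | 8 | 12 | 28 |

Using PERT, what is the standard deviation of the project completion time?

5.04 days

te_A = (6 + 4·11 + 16)/6 = 66/6 = 11; σ²_A = ((16−6)/6)² = 2.778
te_B = (7 + 4·11 + 21)/6 = 72/6 = 12; σ²_B = ((21−7)/6)² = 5.444
te_C = (7 + 4·11 + 15)/6 = 66/6 = 11; σ²_C = ((15−7)/6)² = 1.778
te_D = (2 + 4·3 + 10)/6 = 24/6 = 4; σ²_D = ((10−2)/6)² = 1.778
te_E = (9 + 4·13 + 17)/6 = 78/6 = 13; σ²_E = ((17−9)/6)² = 1.778
te_F = (1 + 4·5 + 9)/6 = 30/6 = 5; σ²_F = ((9−1)/6)² = 1.778
te_G = (8 + 4·10 + 24)/6 = 72/6 = 12; σ²_G = ((24−8)/6)² = 7.111
te_H = (7 + 4·9 + 11)/6 = 54/6 = 9; σ²_H = ((11−7)/6)² = 0.444
te_I = (8 + 4·12 + 28)/6 = 84/6 = 14; σ²_I = ((28−8)/6)² = 11.111

Forward pass:
ES_A = 0; EF_A = 11
ES_B = 0; EF_B = 12
ES_C = max(EF_A=11, EF_B=12) = 12; EF_C = 12+11 = 23
ES_D = 12; EF_D = 12+4 = 16
ES_E = max(EF_A=11, EF_B=12) = 12; EF_E = 12+13 = 25
ES_F = max(EF_A=11, EF_B=12) = 12; EF_F = 12+5 = 17
ES_G = 25; EF_G = 25+12 = 37
ES_H = 11; EF_H = 11+9 = 20
ES_I = max(EF_C=23, EF_D=16, EF_F=17, EF_G=37, EF_H=20) = 37; EF_I = 37+14 = 51
Expected project duration μ = 51 days. Critical path: B → E → G → I.

Variance along critical path = 5.444 + 1.778 + 7.111 + 11.111 = 25.444
σ = √25.444 = 5.044 days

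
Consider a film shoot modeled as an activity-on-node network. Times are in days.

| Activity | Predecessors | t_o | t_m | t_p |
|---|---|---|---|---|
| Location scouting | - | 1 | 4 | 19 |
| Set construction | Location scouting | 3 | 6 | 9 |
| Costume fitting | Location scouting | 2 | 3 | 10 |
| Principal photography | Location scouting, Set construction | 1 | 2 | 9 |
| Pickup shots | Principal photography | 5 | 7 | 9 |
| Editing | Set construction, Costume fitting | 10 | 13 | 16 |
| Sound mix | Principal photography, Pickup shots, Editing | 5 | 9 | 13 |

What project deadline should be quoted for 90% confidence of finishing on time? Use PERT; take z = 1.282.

te_Location scouting = (1 + 4·4 + 19)/6 = 36/6 = 6; σ²_Location scouting = ((19−1)/6)² = 9.000
te_Set construction = (3 + 4·6 + 9)/6 = 36/6 = 6; σ²_Set construction = ((9−3)/6)² = 1.000
te_Costume fitting = (2 + 4·3 + 10)/6 = 24/6 = 4; σ²_Costume fitting = ((10−2)/6)² = 1.778
te_Principal photography = (1 + 4·2 + 9)/6 = 18/6 = 3; σ²_Principal photography = ((9−1)/6)² = 1.778
te_Pickup shots = (5 + 4·7 + 9)/6 = 42/6 = 7; σ²_Pickup shots = ((9−5)/6)² = 0.444
te_Editing = (10 + 4·13 + 16)/6 = 78/6 = 13; σ²_Editing = ((16−10)/6)² = 1.000
te_Sound mix = (5 + 4·9 + 13)/6 = 54/6 = 9; σ²_Sound mix = ((13−5)/6)² = 1.778

Forward pass:
ES_Location scouting = 0; EF_Location scouting = 6
ES_Set construction = 6; EF_Set construction = 6+6 = 12
ES_Costume fitting = 6; EF_Costume fitting = 6+4 = 10
ES_Principal photography = max(EF_Location scouting=6, EF_Set construction=12) = 12; EF_Principal photography = 12+3 = 15
ES_Pickup shots = 15; EF_Pickup shots = 15+7 = 22
ES_Editing = max(EF_Set construction=12, EF_Costume fitting=10) = 12; EF_Editing = 12+13 = 25
ES_Sound mix = max(EF_Principal photography=15, EF_Pickup shots=22, EF_Editing=25) = 25; EF_Sound mix = 25+9 = 34
Expected project duration μ = 34 days. Critical path: Location scouting → Set construction → Editing → Sound mix.

Variance along critical path = 9.000 + 1.000 + 1.000 + 1.778 = 12.778; σ = 3.575 days.
D = μ + z·σ = 34 + 1.282·3.575 = 38.6 days

38.6 days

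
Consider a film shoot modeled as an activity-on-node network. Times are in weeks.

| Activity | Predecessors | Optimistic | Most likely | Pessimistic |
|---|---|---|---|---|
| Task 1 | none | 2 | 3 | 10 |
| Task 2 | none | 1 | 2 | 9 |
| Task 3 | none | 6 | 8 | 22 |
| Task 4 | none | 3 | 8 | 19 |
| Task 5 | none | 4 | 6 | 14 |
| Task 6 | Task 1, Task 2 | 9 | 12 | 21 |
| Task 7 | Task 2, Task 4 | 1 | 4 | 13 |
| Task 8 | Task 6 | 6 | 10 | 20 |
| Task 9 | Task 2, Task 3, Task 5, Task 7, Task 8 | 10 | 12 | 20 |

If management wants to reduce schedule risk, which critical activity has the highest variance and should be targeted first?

te_Task 1 = (2 + 4·3 + 10)/6 = 24/6 = 4; σ²_Task 1 = ((10−2)/6)² = 1.778
te_Task 2 = (1 + 4·2 + 9)/6 = 18/6 = 3; σ²_Task 2 = ((9−1)/6)² = 1.778
te_Task 3 = (6 + 4·8 + 22)/6 = 60/6 = 10; σ²_Task 3 = ((22−6)/6)² = 7.111
te_Task 4 = (3 + 4·8 + 19)/6 = 54/6 = 9; σ²_Task 4 = ((19−3)/6)² = 7.111
te_Task 5 = (4 + 4·6 + 14)/6 = 42/6 = 7; σ²_Task 5 = ((14−4)/6)² = 2.778
te_Task 6 = (9 + 4·12 + 21)/6 = 78/6 = 13; σ²_Task 6 = ((21−9)/6)² = 4.000
te_Task 7 = (1 + 4·4 + 13)/6 = 30/6 = 5; σ²_Task 7 = ((13−1)/6)² = 4.000
te_Task 8 = (6 + 4·10 + 20)/6 = 66/6 = 11; σ²_Task 8 = ((20−6)/6)² = 5.444
te_Task 9 = (10 + 4·12 + 20)/6 = 78/6 = 13; σ²_Task 9 = ((20−10)/6)² = 2.778

Forward pass:
ES_Task 1 = 0; EF_Task 1 = 4
ES_Task 2 = 0; EF_Task 2 = 3
ES_Task 3 = 0; EF_Task 3 = 10
ES_Task 4 = 0; EF_Task 4 = 9
ES_Task 5 = 0; EF_Task 5 = 7
ES_Task 6 = max(EF_Task 1=4, EF_Task 2=3) = 4; EF_Task 6 = 4+13 = 17
ES_Task 7 = max(EF_Task 2=3, EF_Task 4=9) = 9; EF_Task 7 = 9+5 = 14
ES_Task 8 = 17; EF_Task 8 = 17+11 = 28
ES_Task 9 = max(EF_Task 2=3, EF_Task 3=10, EF_Task 5=7, EF_Task 7=14, EF_Task 8=28) = 28; EF_Task 9 = 28+13 = 41
Expected project duration μ = 41 weeks. Critical path: Task 1 → Task 6 → Task 8 → Task 9.

Variances on critical path: σ²_Task 1=1.778, σ²_Task 6=4.000, σ²_Task 8=5.444, σ²_Task 9=2.778.
Largest is σ²_Task 8 = 5.444.

Task 8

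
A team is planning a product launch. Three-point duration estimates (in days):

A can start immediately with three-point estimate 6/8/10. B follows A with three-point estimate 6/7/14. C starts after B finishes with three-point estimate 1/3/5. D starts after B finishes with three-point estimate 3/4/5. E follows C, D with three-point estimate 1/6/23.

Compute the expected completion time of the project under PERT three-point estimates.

te_A = (6 + 4·8 + 10)/6 = 48/6 = 8
te_B = (6 + 4·7 + 14)/6 = 48/6 = 8
te_C = (1 + 4·3 + 5)/6 = 18/6 = 3
te_D = (3 + 4·4 + 5)/6 = 24/6 = 4
te_E = (1 + 4·6 + 23)/6 = 48/6 = 8

Forward pass:
ES_A = 0; EF_A = 8
ES_B = 8; EF_B = 8+8 = 16
ES_C = 16; EF_C = 16+3 = 19
ES_D = 16; EF_D = 16+4 = 20
ES_E = max(EF_C=19, EF_D=20) = 20; EF_E = 20+8 = 28
Expected project duration μ = 28 days. Critical path: A → B → D → E.

28 days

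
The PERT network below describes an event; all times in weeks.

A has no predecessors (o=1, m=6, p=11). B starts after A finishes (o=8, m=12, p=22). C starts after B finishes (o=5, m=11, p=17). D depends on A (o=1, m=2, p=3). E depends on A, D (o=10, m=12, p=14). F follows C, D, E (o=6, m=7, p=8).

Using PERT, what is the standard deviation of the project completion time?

te_A = (1 + 4·6 + 11)/6 = 36/6 = 6; σ²_A = ((11−1)/6)² = 2.778
te_B = (8 + 4·12 + 22)/6 = 78/6 = 13; σ²_B = ((22−8)/6)² = 5.444
te_C = (5 + 4·11 + 17)/6 = 66/6 = 11; σ²_C = ((17−5)/6)² = 4.000
te_D = (1 + 4·2 + 3)/6 = 12/6 = 2; σ²_D = ((3−1)/6)² = 0.111
te_E = (10 + 4·12 + 14)/6 = 72/6 = 12; σ²_E = ((14−10)/6)² = 0.444
te_F = (6 + 4·7 + 8)/6 = 42/6 = 7; σ²_F = ((8−6)/6)² = 0.111

Forward pass:
ES_A = 0; EF_A = 6
ES_B = 6; EF_B = 6+13 = 19
ES_C = 19; EF_C = 19+11 = 30
ES_D = 6; EF_D = 6+2 = 8
ES_E = max(EF_A=6, EF_D=8) = 8; EF_E = 8+12 = 20
ES_F = max(EF_C=30, EF_D=8, EF_E=20) = 30; EF_F = 30+7 = 37
Expected project duration μ = 37 weeks. Critical path: A → B → C → F.

Variance along critical path = 2.778 + 5.444 + 4.000 + 0.111 = 12.333
σ = √12.333 = 3.512 weeks

3.51 weeks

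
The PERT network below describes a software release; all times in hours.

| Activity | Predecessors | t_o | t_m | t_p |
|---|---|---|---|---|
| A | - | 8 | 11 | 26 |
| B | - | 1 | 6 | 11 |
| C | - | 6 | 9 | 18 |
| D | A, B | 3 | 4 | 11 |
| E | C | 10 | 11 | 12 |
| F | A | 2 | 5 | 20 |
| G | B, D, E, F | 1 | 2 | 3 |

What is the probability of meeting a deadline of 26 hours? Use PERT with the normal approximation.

te_A = (8 + 4·11 + 26)/6 = 78/6 = 13; σ²_A = ((26−8)/6)² = 9.000
te_B = (1 + 4·6 + 11)/6 = 36/6 = 6; σ²_B = ((11−1)/6)² = 2.778
te_C = (6 + 4·9 + 18)/6 = 60/6 = 10; σ²_C = ((18−6)/6)² = 4.000
te_D = (3 + 4·4 + 11)/6 = 30/6 = 5; σ²_D = ((11−3)/6)² = 1.778
te_E = (10 + 4·11 + 12)/6 = 66/6 = 11; σ²_E = ((12−10)/6)² = 0.111
te_F = (2 + 4·5 + 20)/6 = 42/6 = 7; σ²_F = ((20−2)/6)² = 9.000
te_G = (1 + 4·2 + 3)/6 = 12/6 = 2; σ²_G = ((3−1)/6)² = 0.111

Forward pass:
ES_A = 0; EF_A = 13
ES_B = 0; EF_B = 6
ES_C = 0; EF_C = 10
ES_D = max(EF_A=13, EF_B=6) = 13; EF_D = 13+5 = 18
ES_E = 10; EF_E = 10+11 = 21
ES_F = 13; EF_F = 13+7 = 20
ES_G = max(EF_B=6, EF_D=18, EF_E=21, EF_F=20) = 21; EF_G = 21+2 = 23
Expected project duration μ = 23 hours. Critical path: C → E → G.

Variance along critical path = 4.000 + 0.111 + 0.111 = 4.222; σ = √4.222 = 2.055 hours.
Z = (26 − 23) / 2.055 = 1.460
P(T ≤ 26) = Φ(1.460) ≈ 0.928

0.928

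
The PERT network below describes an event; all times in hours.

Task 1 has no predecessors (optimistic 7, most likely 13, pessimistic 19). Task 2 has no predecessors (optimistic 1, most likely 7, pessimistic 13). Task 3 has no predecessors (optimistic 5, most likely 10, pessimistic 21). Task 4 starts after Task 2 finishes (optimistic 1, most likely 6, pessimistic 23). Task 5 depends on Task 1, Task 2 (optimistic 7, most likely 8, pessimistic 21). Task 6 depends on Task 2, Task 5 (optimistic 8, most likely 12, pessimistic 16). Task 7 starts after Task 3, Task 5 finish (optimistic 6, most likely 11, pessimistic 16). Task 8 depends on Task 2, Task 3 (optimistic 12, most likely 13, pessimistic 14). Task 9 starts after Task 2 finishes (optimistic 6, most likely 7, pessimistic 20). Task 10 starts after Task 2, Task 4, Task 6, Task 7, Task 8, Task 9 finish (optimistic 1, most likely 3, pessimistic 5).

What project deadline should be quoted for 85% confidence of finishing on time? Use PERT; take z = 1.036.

te_Task 1 = (7 + 4·13 + 19)/6 = 78/6 = 13; σ²_Task 1 = ((19−7)/6)² = 4.000
te_Task 2 = (1 + 4·7 + 13)/6 = 42/6 = 7; σ²_Task 2 = ((13−1)/6)² = 4.000
te_Task 3 = (5 + 4·10 + 21)/6 = 66/6 = 11; σ²_Task 3 = ((21−5)/6)² = 7.111
te_Task 4 = (1 + 4·6 + 23)/6 = 48/6 = 8; σ²_Task 4 = ((23−1)/6)² = 13.444
te_Task 5 = (7 + 4·8 + 21)/6 = 60/6 = 10; σ²_Task 5 = ((21−7)/6)² = 5.444
te_Task 6 = (8 + 4·12 + 16)/6 = 72/6 = 12; σ²_Task 6 = ((16−8)/6)² = 1.778
te_Task 7 = (6 + 4·11 + 16)/6 = 66/6 = 11; σ²_Task 7 = ((16−6)/6)² = 2.778
te_Task 8 = (12 + 4·13 + 14)/6 = 78/6 = 13; σ²_Task 8 = ((14−12)/6)² = 0.111
te_Task 9 = (6 + 4·7 + 20)/6 = 54/6 = 9; σ²_Task 9 = ((20−6)/6)² = 5.444
te_Task 10 = (1 + 4·3 + 5)/6 = 18/6 = 3; σ²_Task 10 = ((5−1)/6)² = 0.444

Forward pass:
ES_Task 1 = 0; EF_Task 1 = 13
ES_Task 2 = 0; EF_Task 2 = 7
ES_Task 3 = 0; EF_Task 3 = 11
ES_Task 4 = 7; EF_Task 4 = 7+8 = 15
ES_Task 5 = max(EF_Task 1=13, EF_Task 2=7) = 13; EF_Task 5 = 13+10 = 23
ES_Task 6 = max(EF_Task 2=7, EF_Task 5=23) = 23; EF_Task 6 = 23+12 = 35
ES_Task 7 = max(EF_Task 3=11, EF_Task 5=23) = 23; EF_Task 7 = 23+11 = 34
ES_Task 8 = max(EF_Task 2=7, EF_Task 3=11) = 11; EF_Task 8 = 11+13 = 24
ES_Task 9 = 7; EF_Task 9 = 7+9 = 16
ES_Task 10 = max(EF_Task 2=7, EF_Task 4=15, EF_Task 6=35, EF_Task 7=34, EF_Task 8=24, EF_Task 9=16) = 35; EF_Task 10 = 35+3 = 38
Expected project duration μ = 38 hours. Critical path: Task 1 → Task 5 → Task 6 → Task 10.

Variance along critical path = 4.000 + 5.444 + 1.778 + 0.444 = 11.667; σ = 3.416 hours.
D = μ + z·σ = 38 + 1.036·3.416 = 41.5 hours

41.5 hours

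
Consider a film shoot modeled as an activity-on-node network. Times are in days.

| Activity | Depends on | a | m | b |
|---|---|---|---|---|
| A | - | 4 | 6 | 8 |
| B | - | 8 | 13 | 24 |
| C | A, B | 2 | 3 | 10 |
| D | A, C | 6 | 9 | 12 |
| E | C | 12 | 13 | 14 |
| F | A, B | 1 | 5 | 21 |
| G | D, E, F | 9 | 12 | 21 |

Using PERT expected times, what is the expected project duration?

te_A = (4 + 4·6 + 8)/6 = 36/6 = 6
te_B = (8 + 4·13 + 24)/6 = 84/6 = 14
te_C = (2 + 4·3 + 10)/6 = 24/6 = 4
te_D = (6 + 4·9 + 12)/6 = 54/6 = 9
te_E = (12 + 4·13 + 14)/6 = 78/6 = 13
te_F = (1 + 4·5 + 21)/6 = 42/6 = 7
te_G = (9 + 4·12 + 21)/6 = 78/6 = 13

Forward pass:
ES_A = 0; EF_A = 6
ES_B = 0; EF_B = 14
ES_C = max(EF_A=6, EF_B=14) = 14; EF_C = 14+4 = 18
ES_D = max(EF_A=6, EF_C=18) = 18; EF_D = 18+9 = 27
ES_E = 18; EF_E = 18+13 = 31
ES_F = max(EF_A=6, EF_B=14) = 14; EF_F = 14+7 = 21
ES_G = max(EF_D=27, EF_E=31, EF_F=21) = 31; EF_G = 31+13 = 44
Expected project duration μ = 44 days. Critical path: B → C → E → G.

44 days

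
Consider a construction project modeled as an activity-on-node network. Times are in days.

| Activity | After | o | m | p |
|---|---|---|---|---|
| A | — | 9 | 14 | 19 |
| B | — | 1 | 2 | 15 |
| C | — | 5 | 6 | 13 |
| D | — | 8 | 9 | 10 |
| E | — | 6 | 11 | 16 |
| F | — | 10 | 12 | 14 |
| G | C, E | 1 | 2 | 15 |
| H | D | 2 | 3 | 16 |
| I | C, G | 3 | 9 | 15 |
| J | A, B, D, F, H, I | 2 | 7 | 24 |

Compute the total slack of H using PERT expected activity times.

10 days

te_A = (9 + 4·14 + 19)/6 = 84/6 = 14
te_B = (1 + 4·2 + 15)/6 = 24/6 = 4
te_C = (5 + 4·6 + 13)/6 = 42/6 = 7
te_D = (8 + 4·9 + 10)/6 = 54/6 = 9
te_E = (6 + 4·11 + 16)/6 = 66/6 = 11
te_F = (10 + 4·12 + 14)/6 = 72/6 = 12
te_G = (1 + 4·2 + 15)/6 = 24/6 = 4
te_H = (2 + 4·3 + 16)/6 = 30/6 = 5
te_I = (3 + 4·9 + 15)/6 = 54/6 = 9
te_J = (2 + 4·7 + 24)/6 = 54/6 = 9

Forward pass:
ES_A = 0; EF_A = 14
ES_B = 0; EF_B = 4
ES_C = 0; EF_C = 7
ES_D = 0; EF_D = 9
ES_E = 0; EF_E = 11
ES_F = 0; EF_F = 12
ES_G = max(EF_C=7, EF_E=11) = 11; EF_G = 11+4 = 15
ES_H = 9; EF_H = 9+5 = 14
ES_I = max(EF_C=7, EF_G=15) = 15; EF_I = 15+9 = 24
ES_J = max(EF_A=14, EF_B=4, EF_D=9, EF_F=12, EF_H=14, EF_I=24) = 24; EF_J = 24+9 = 33
Expected project duration μ = 33 days. Critical path: E → G → I → J.

Backward pass:
LF_J = 33; LS_J = 33−9 = 24
LF_I = LS_J = 24; LS_I = 24−9 = 15
LF_H = LS_J = 24; LS_H = 24−5 = 19
LF_G = LS_I = 15; LS_G = 15−4 = 11
LF_F = LS_J = 24; LS_F = 24−12 = 12
LF_E = LS_G = 11; LS_E = 11−11 = 0
LF_D = min(LS_H=19, LS_J=24) = 19; LS_D = 19−9 = 10
LF_C = min(LS_G=11, LS_I=15) = 11; LS_C = 11−7 = 4
LF_B = LS_J = 24; LS_B = 24−4 = 20
LF_A = LS_J = 24; LS_A = 24−14 = 10
Slack_H = LS_H − ES_H = 19 − 9 = 10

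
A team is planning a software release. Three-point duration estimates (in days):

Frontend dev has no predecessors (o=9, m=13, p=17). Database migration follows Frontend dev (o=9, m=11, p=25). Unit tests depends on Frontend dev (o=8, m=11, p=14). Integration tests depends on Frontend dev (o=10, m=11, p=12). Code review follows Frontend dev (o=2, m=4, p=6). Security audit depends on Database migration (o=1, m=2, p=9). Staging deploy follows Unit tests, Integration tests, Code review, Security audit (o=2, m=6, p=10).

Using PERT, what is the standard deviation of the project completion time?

3.53 days

te_Frontend dev = (9 + 4·13 + 17)/6 = 78/6 = 13; σ²_Frontend dev = ((17−9)/6)² = 1.778
te_Database migration = (9 + 4·11 + 25)/6 = 78/6 = 13; σ²_Database migration = ((25−9)/6)² = 7.111
te_Unit tests = (8 + 4·11 + 14)/6 = 66/6 = 11; σ²_Unit tests = ((14−8)/6)² = 1.000
te_Integration tests = (10 + 4·11 + 12)/6 = 66/6 = 11; σ²_Integration tests = ((12−10)/6)² = 0.111
te_Code review = (2 + 4·4 + 6)/6 = 24/6 = 4; σ²_Code review = ((6−2)/6)² = 0.444
te_Security audit = (1 + 4·2 + 9)/6 = 18/6 = 3; σ²_Security audit = ((9−1)/6)² = 1.778
te_Staging deploy = (2 + 4·6 + 10)/6 = 36/6 = 6; σ²_Staging deploy = ((10−2)/6)² = 1.778

Forward pass:
ES_Frontend dev = 0; EF_Frontend dev = 13
ES_Database migration = 13; EF_Database migration = 13+13 = 26
ES_Unit tests = 13; EF_Unit tests = 13+11 = 24
ES_Integration tests = 13; EF_Integration tests = 13+11 = 24
ES_Code review = 13; EF_Code review = 13+4 = 17
ES_Security audit = 26; EF_Security audit = 26+3 = 29
ES_Staging deploy = max(EF_Unit tests=24, EF_Integration tests=24, EF_Code review=17, EF_Security audit=29) = 29; EF_Staging deploy = 29+6 = 35
Expected project duration μ = 35 days. Critical path: Frontend dev → Database migration → Security audit → Staging deploy.

Variance along critical path = 1.778 + 7.111 + 1.778 + 1.778 = 12.444
σ = √12.444 = 3.528 days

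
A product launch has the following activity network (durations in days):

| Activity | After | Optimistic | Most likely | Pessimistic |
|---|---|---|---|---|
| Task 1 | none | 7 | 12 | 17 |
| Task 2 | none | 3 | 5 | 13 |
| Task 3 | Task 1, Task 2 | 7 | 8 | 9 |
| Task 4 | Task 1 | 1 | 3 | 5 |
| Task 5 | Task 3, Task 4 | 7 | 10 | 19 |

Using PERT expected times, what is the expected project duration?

31 days

te_Task 1 = (7 + 4·12 + 17)/6 = 72/6 = 12
te_Task 2 = (3 + 4·5 + 13)/6 = 36/6 = 6
te_Task 3 = (7 + 4·8 + 9)/6 = 48/6 = 8
te_Task 4 = (1 + 4·3 + 5)/6 = 18/6 = 3
te_Task 5 = (7 + 4·10 + 19)/6 = 66/6 = 11

Forward pass:
ES_Task 1 = 0; EF_Task 1 = 12
ES_Task 2 = 0; EF_Task 2 = 6
ES_Task 3 = max(EF_Task 1=12, EF_Task 2=6) = 12; EF_Task 3 = 12+8 = 20
ES_Task 4 = 12; EF_Task 4 = 12+3 = 15
ES_Task 5 = max(EF_Task 3=20, EF_Task 4=15) = 20; EF_Task 5 = 20+11 = 31
Expected project duration μ = 31 days. Critical path: Task 1 → Task 3 → Task 5.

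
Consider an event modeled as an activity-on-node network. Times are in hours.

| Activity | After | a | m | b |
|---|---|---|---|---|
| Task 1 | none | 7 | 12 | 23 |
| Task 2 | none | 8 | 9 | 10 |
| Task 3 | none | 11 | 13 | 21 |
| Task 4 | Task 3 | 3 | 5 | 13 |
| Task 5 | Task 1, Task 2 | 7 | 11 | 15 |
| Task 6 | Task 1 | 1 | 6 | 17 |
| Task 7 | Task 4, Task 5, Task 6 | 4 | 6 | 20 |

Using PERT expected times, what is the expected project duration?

te_Task 1 = (7 + 4·12 + 23)/6 = 78/6 = 13
te_Task 2 = (8 + 4·9 + 10)/6 = 54/6 = 9
te_Task 3 = (11 + 4·13 + 21)/6 = 84/6 = 14
te_Task 4 = (3 + 4·5 + 13)/6 = 36/6 = 6
te_Task 5 = (7 + 4·11 + 15)/6 = 66/6 = 11
te_Task 6 = (1 + 4·6 + 17)/6 = 42/6 = 7
te_Task 7 = (4 + 4·6 + 20)/6 = 48/6 = 8

Forward pass:
ES_Task 1 = 0; EF_Task 1 = 13
ES_Task 2 = 0; EF_Task 2 = 9
ES_Task 3 = 0; EF_Task 3 = 14
ES_Task 4 = 14; EF_Task 4 = 14+6 = 20
ES_Task 5 = max(EF_Task 1=13, EF_Task 2=9) = 13; EF_Task 5 = 13+11 = 24
ES_Task 6 = 13; EF_Task 6 = 13+7 = 20
ES_Task 7 = max(EF_Task 4=20, EF_Task 5=24, EF_Task 6=20) = 24; EF_Task 7 = 24+8 = 32
Expected project duration μ = 32 hours. Critical path: Task 1 → Task 5 → Task 7.

32 hours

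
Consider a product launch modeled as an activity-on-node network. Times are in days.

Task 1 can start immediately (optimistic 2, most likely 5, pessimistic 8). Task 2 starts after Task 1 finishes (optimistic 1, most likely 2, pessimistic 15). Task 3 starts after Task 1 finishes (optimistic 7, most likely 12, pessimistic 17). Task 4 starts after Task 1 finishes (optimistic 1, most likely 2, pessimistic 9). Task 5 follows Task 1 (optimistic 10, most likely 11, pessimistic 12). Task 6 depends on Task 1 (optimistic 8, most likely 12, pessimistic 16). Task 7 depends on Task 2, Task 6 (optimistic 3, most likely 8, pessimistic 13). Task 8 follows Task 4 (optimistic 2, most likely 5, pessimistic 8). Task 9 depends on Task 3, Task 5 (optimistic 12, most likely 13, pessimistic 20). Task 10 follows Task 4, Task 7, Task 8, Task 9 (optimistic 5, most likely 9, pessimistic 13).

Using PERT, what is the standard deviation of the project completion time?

2.71 days

te_Task 1 = (2 + 4·5 + 8)/6 = 30/6 = 5; σ²_Task 1 = ((8−2)/6)² = 1.000
te_Task 2 = (1 + 4·2 + 15)/6 = 24/6 = 4; σ²_Task 2 = ((15−1)/6)² = 5.444
te_Task 3 = (7 + 4·12 + 17)/6 = 72/6 = 12; σ²_Task 3 = ((17−7)/6)² = 2.778
te_Task 4 = (1 + 4·2 + 9)/6 = 18/6 = 3; σ²_Task 4 = ((9−1)/6)² = 1.778
te_Task 5 = (10 + 4·11 + 12)/6 = 66/6 = 11; σ²_Task 5 = ((12−10)/6)² = 0.111
te_Task 6 = (8 + 4·12 + 16)/6 = 72/6 = 12; σ²_Task 6 = ((16−8)/6)² = 1.778
te_Task 7 = (3 + 4·8 + 13)/6 = 48/6 = 8; σ²_Task 7 = ((13−3)/6)² = 2.778
te_Task 8 = (2 + 4·5 + 8)/6 = 30/6 = 5; σ²_Task 8 = ((8−2)/6)² = 1.000
te_Task 9 = (12 + 4·13 + 20)/6 = 84/6 = 14; σ²_Task 9 = ((20−12)/6)² = 1.778
te_Task 10 = (5 + 4·9 + 13)/6 = 54/6 = 9; σ²_Task 10 = ((13−5)/6)² = 1.778

Forward pass:
ES_Task 1 = 0; EF_Task 1 = 5
ES_Task 2 = 5; EF_Task 2 = 5+4 = 9
ES_Task 3 = 5; EF_Task 3 = 5+12 = 17
ES_Task 4 = 5; EF_Task 4 = 5+3 = 8
ES_Task 5 = 5; EF_Task 5 = 5+11 = 16
ES_Task 6 = 5; EF_Task 6 = 5+12 = 17
ES_Task 7 = max(EF_Task 2=9, EF_Task 6=17) = 17; EF_Task 7 = 17+8 = 25
ES_Task 8 = 8; EF_Task 8 = 8+5 = 13
ES_Task 9 = max(EF_Task 3=17, EF_Task 5=16) = 17; EF_Task 9 = 17+14 = 31
ES_Task 10 = max(EF_Task 4=8, EF_Task 7=25, EF_Task 8=13, EF_Task 9=31) = 31; EF_Task 10 = 31+9 = 40
Expected project duration μ = 40 days. Critical path: Task 1 → Task 3 → Task 9 → Task 10.

Variance along critical path = 1.000 + 2.778 + 1.778 + 1.778 = 7.333
σ = √7.333 = 2.708 days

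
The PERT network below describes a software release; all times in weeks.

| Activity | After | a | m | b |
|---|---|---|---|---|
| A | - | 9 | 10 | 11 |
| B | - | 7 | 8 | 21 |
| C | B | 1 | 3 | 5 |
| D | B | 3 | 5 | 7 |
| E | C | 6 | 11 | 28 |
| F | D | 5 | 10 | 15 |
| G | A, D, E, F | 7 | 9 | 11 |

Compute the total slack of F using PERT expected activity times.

te_A = (9 + 4·10 + 11)/6 = 60/6 = 10
te_B = (7 + 4·8 + 21)/6 = 60/6 = 10
te_C = (1 + 4·3 + 5)/6 = 18/6 = 3
te_D = (3 + 4·5 + 7)/6 = 30/6 = 5
te_E = (6 + 4·11 + 28)/6 = 78/6 = 13
te_F = (5 + 4·10 + 15)/6 = 60/6 = 10
te_G = (7 + 4·9 + 11)/6 = 54/6 = 9

Forward pass:
ES_A = 0; EF_A = 10
ES_B = 0; EF_B = 10
ES_C = 10; EF_C = 10+3 = 13
ES_D = 10; EF_D = 10+5 = 15
ES_E = 13; EF_E = 13+13 = 26
ES_F = 15; EF_F = 15+10 = 25
ES_G = max(EF_A=10, EF_D=15, EF_E=26, EF_F=25) = 26; EF_G = 26+9 = 35
Expected project duration μ = 35 weeks. Critical path: B → C → E → G.

Backward pass:
LF_G = 35; LS_G = 35−9 = 26
LF_F = LS_G = 26; LS_F = 26−10 = 16
LF_E = LS_G = 26; LS_E = 26−13 = 13
LF_D = min(LS_F=16, LS_G=26) = 16; LS_D = 16−5 = 11
LF_C = LS_E = 13; LS_C = 13−3 = 10
LF_B = min(LS_C=10, LS_D=11) = 10; LS_B = 10−10 = 0
LF_A = LS_G = 26; LS_A = 26−10 = 16
Slack_F = LS_F − ES_F = 16 − 15 = 1

1 weeks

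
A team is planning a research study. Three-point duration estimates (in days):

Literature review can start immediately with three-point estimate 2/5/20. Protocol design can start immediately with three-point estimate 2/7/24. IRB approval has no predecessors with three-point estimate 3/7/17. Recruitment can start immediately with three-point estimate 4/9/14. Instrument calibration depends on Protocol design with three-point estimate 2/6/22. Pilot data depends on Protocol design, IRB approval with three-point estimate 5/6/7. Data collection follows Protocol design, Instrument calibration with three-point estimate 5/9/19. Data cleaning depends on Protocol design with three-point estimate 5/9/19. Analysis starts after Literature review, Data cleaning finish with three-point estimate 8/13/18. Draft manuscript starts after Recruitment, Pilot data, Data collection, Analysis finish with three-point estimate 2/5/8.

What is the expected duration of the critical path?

te_Literature review = (2 + 4·5 + 20)/6 = 42/6 = 7
te_Protocol design = (2 + 4·7 + 24)/6 = 54/6 = 9
te_IRB approval = (3 + 4·7 + 17)/6 = 48/6 = 8
te_Recruitment = (4 + 4·9 + 14)/6 = 54/6 = 9
te_Instrument calibration = (2 + 4·6 + 22)/6 = 48/6 = 8
te_Pilot data = (5 + 4·6 + 7)/6 = 36/6 = 6
te_Data collection = (5 + 4·9 + 19)/6 = 60/6 = 10
te_Data cleaning = (5 + 4·9 + 19)/6 = 60/6 = 10
te_Analysis = (8 + 4·13 + 18)/6 = 78/6 = 13
te_Draft manuscript = (2 + 4·5 + 8)/6 = 30/6 = 5

Forward pass:
ES_Literature review = 0; EF_Literature review = 7
ES_Protocol design = 0; EF_Protocol design = 9
ES_IRB approval = 0; EF_IRB approval = 8
ES_Recruitment = 0; EF_Recruitment = 9
ES_Instrument calibration = 9; EF_Instrument calibration = 9+8 = 17
ES_Pilot data = max(EF_Protocol design=9, EF_IRB approval=8) = 9; EF_Pilot data = 9+6 = 15
ES_Data collection = max(EF_Protocol design=9, EF_Instrument calibration=17) = 17; EF_Data collection = 17+10 = 27
ES_Data cleaning = 9; EF_Data cleaning = 9+10 = 19
ES_Analysis = max(EF_Literature review=7, EF_Data cleaning=19) = 19; EF_Analysis = 19+13 = 32
ES_Draft manuscript = max(EF_Recruitment=9, EF_Pilot data=15, EF_Data collection=27, EF_Analysis=32) = 32; EF_Draft manuscript = 32+5 = 37
Expected project duration μ = 37 days. Critical path: Protocol design → Data cleaning → Analysis → Draft manuscript.

37 days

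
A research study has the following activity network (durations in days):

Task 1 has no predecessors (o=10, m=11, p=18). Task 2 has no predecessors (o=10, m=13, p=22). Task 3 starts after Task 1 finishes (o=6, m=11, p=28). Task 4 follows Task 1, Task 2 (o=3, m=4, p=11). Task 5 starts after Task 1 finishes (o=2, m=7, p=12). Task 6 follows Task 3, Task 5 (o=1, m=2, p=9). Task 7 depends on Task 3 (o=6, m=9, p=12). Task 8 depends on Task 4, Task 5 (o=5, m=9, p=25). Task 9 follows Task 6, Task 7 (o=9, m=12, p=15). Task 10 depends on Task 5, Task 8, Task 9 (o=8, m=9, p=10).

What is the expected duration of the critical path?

te_Task 1 = (10 + 4·11 + 18)/6 = 72/6 = 12
te_Task 2 = (10 + 4·13 + 22)/6 = 84/6 = 14
te_Task 3 = (6 + 4·11 + 28)/6 = 78/6 = 13
te_Task 4 = (3 + 4·4 + 11)/6 = 30/6 = 5
te_Task 5 = (2 + 4·7 + 12)/6 = 42/6 = 7
te_Task 6 = (1 + 4·2 + 9)/6 = 18/6 = 3
te_Task 7 = (6 + 4·9 + 12)/6 = 54/6 = 9
te_Task 8 = (5 + 4·9 + 25)/6 = 66/6 = 11
te_Task 9 = (9 + 4·12 + 15)/6 = 72/6 = 12
te_Task 10 = (8 + 4·9 + 10)/6 = 54/6 = 9

Forward pass:
ES_Task 1 = 0; EF_Task 1 = 12
ES_Task 2 = 0; EF_Task 2 = 14
ES_Task 3 = 12; EF_Task 3 = 12+13 = 25
ES_Task 4 = max(EF_Task 1=12, EF_Task 2=14) = 14; EF_Task 4 = 14+5 = 19
ES_Task 5 = 12; EF_Task 5 = 12+7 = 19
ES_Task 6 = max(EF_Task 3=25, EF_Task 5=19) = 25; EF_Task 6 = 25+3 = 28
ES_Task 7 = 25; EF_Task 7 = 25+9 = 34
ES_Task 8 = max(EF_Task 4=19, EF_Task 5=19) = 19; EF_Task 8 = 19+11 = 30
ES_Task 9 = max(EF_Task 6=28, EF_Task 7=34) = 34; EF_Task 9 = 34+12 = 46
ES_Task 10 = max(EF_Task 5=19, EF_Task 8=30, EF_Task 9=46) = 46; EF_Task 10 = 46+9 = 55
Expected project duration μ = 55 days. Critical path: Task 1 → Task 3 → Task 7 → Task 9 → Task 10.

55 days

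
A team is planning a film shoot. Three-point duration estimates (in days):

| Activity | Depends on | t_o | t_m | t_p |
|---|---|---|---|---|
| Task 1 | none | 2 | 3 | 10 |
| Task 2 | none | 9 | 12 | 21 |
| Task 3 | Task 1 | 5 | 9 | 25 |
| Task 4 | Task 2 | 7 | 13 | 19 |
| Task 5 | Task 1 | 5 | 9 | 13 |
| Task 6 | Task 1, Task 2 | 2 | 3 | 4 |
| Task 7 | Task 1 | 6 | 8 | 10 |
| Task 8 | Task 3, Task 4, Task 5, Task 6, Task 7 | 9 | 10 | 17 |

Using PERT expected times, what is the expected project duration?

te_Task 1 = (2 + 4·3 + 10)/6 = 24/6 = 4
te_Task 2 = (9 + 4·12 + 21)/6 = 78/6 = 13
te_Task 3 = (5 + 4·9 + 25)/6 = 66/6 = 11
te_Task 4 = (7 + 4·13 + 19)/6 = 78/6 = 13
te_Task 5 = (5 + 4·9 + 13)/6 = 54/6 = 9
te_Task 6 = (2 + 4·3 + 4)/6 = 18/6 = 3
te_Task 7 = (6 + 4·8 + 10)/6 = 48/6 = 8
te_Task 8 = (9 + 4·10 + 17)/6 = 66/6 = 11

Forward pass:
ES_Task 1 = 0; EF_Task 1 = 4
ES_Task 2 = 0; EF_Task 2 = 13
ES_Task 3 = 4; EF_Task 3 = 4+11 = 15
ES_Task 4 = 13; EF_Task 4 = 13+13 = 26
ES_Task 5 = 4; EF_Task 5 = 4+9 = 13
ES_Task 6 = max(EF_Task 1=4, EF_Task 2=13) = 13; EF_Task 6 = 13+3 = 16
ES_Task 7 = 4; EF_Task 7 = 4+8 = 12
ES_Task 8 = max(EF_Task 3=15, EF_Task 4=26, EF_Task 5=13, EF_Task 6=16, EF_Task 7=12) = 26; EF_Task 8 = 26+11 = 37
Expected project duration μ = 37 days. Critical path: Task 2 → Task 4 → Task 8.

37 days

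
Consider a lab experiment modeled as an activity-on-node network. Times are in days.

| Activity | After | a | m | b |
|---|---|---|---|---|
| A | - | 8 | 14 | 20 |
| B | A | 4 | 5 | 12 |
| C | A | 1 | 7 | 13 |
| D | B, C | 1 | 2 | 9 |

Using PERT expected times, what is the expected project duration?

24 days

te_A = (8 + 4·14 + 20)/6 = 84/6 = 14
te_B = (4 + 4·5 + 12)/6 = 36/6 = 6
te_C = (1 + 4·7 + 13)/6 = 42/6 = 7
te_D = (1 + 4·2 + 9)/6 = 18/6 = 3

Forward pass:
ES_A = 0; EF_A = 14
ES_B = 14; EF_B = 14+6 = 20
ES_C = 14; EF_C = 14+7 = 21
ES_D = max(EF_B=20, EF_C=21) = 21; EF_D = 21+3 = 24
Expected project duration μ = 24 days. Critical path: A → C → D.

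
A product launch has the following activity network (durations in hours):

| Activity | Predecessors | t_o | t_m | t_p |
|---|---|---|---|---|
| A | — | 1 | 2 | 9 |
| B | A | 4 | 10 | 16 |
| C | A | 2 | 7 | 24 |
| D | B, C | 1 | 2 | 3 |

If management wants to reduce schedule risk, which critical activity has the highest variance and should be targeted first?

B

te_A = (1 + 4·2 + 9)/6 = 18/6 = 3; σ²_A = ((9−1)/6)² = 1.778
te_B = (4 + 4·10 + 16)/6 = 60/6 = 10; σ²_B = ((16−4)/6)² = 4.000
te_C = (2 + 4·7 + 24)/6 = 54/6 = 9; σ²_C = ((24−2)/6)² = 13.444
te_D = (1 + 4·2 + 3)/6 = 12/6 = 2; σ²_D = ((3−1)/6)² = 0.111

Forward pass:
ES_A = 0; EF_A = 3
ES_B = 3; EF_B = 3+10 = 13
ES_C = 3; EF_C = 3+9 = 12
ES_D = max(EF_B=13, EF_C=12) = 13; EF_D = 13+2 = 15
Expected project duration μ = 15 hours. Critical path: A → B → D.

Variances on critical path: σ²_A=1.778, σ²_B=4.000, σ²_D=0.111.
Largest is σ²_B = 4.000.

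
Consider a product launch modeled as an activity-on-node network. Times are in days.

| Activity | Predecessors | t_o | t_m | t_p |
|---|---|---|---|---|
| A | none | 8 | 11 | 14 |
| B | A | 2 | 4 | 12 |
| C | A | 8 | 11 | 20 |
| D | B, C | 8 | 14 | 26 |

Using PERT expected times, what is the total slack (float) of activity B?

7 days

te_A = (8 + 4·11 + 14)/6 = 66/6 = 11
te_B = (2 + 4·4 + 12)/6 = 30/6 = 5
te_C = (8 + 4·11 + 20)/6 = 72/6 = 12
te_D = (8 + 4·14 + 26)/6 = 90/6 = 15

Forward pass:
ES_A = 0; EF_A = 11
ES_B = 11; EF_B = 11+5 = 16
ES_C = 11; EF_C = 11+12 = 23
ES_D = max(EF_B=16, EF_C=23) = 23; EF_D = 23+15 = 38
Expected project duration μ = 38 days. Critical path: A → C → D.

Backward pass:
LF_D = 38; LS_D = 38−15 = 23
LF_C = LS_D = 23; LS_C = 23−12 = 11
LF_B = LS_D = 23; LS_B = 23−5 = 18
LF_A = min(LS_B=18, LS_C=11) = 11; LS_A = 11−11 = 0
Slack_B = LS_B − ES_B = 18 − 11 = 7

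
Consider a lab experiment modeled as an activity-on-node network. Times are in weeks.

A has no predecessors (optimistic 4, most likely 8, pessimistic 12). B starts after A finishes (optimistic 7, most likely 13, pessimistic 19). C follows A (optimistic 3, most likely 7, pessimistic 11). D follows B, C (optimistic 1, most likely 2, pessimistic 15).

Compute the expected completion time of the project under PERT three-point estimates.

te_A = (4 + 4·8 + 12)/6 = 48/6 = 8
te_B = (7 + 4·13 + 19)/6 = 78/6 = 13
te_C = (3 + 4·7 + 11)/6 = 42/6 = 7
te_D = (1 + 4·2 + 15)/6 = 24/6 = 4

Forward pass:
ES_A = 0; EF_A = 8
ES_B = 8; EF_B = 8+13 = 21
ES_C = 8; EF_C = 8+7 = 15
ES_D = max(EF_B=21, EF_C=15) = 21; EF_D = 21+4 = 25
Expected project duration μ = 25 weeks. Critical path: A → B → D.

25 weeks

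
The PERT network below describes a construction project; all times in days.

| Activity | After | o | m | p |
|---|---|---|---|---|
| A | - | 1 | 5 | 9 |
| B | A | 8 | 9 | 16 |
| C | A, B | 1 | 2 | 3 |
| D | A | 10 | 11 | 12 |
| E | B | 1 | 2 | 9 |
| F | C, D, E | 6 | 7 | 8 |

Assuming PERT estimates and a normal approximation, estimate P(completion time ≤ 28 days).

0.901

te_A = (1 + 4·5 + 9)/6 = 30/6 = 5; σ²_A = ((9−1)/6)² = 1.778
te_B = (8 + 4·9 + 16)/6 = 60/6 = 10; σ²_B = ((16−8)/6)² = 1.778
te_C = (1 + 4·2 + 3)/6 = 12/6 = 2; σ²_C = ((3−1)/6)² = 0.111
te_D = (10 + 4·11 + 12)/6 = 66/6 = 11; σ²_D = ((12−10)/6)² = 0.111
te_E = (1 + 4·2 + 9)/6 = 18/6 = 3; σ²_E = ((9−1)/6)² = 1.778
te_F = (6 + 4·7 + 8)/6 = 42/6 = 7; σ²_F = ((8−6)/6)² = 0.111

Forward pass:
ES_A = 0; EF_A = 5
ES_B = 5; EF_B = 5+10 = 15
ES_C = max(EF_A=5, EF_B=15) = 15; EF_C = 15+2 = 17
ES_D = 5; EF_D = 5+11 = 16
ES_E = 15; EF_E = 15+3 = 18
ES_F = max(EF_C=17, EF_D=16, EF_E=18) = 18; EF_F = 18+7 = 25
Expected project duration μ = 25 days. Critical path: A → B → E → F.

Variance along critical path = 1.778 + 1.778 + 1.778 + 0.111 = 5.444; σ = √5.444 = 2.333 days.
Z = (28 − 25) / 2.333 = 1.286
P(T ≤ 28) = Φ(1.286) ≈ 0.901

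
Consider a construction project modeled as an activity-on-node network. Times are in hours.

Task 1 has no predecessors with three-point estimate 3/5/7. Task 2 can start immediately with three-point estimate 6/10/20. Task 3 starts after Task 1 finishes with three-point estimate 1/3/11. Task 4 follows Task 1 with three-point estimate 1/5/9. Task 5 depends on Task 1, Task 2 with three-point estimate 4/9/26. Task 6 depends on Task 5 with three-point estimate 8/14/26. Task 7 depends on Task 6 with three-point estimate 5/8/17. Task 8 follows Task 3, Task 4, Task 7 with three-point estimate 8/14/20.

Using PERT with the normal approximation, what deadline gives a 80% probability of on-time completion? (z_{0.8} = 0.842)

te_Task 1 = (3 + 4·5 + 7)/6 = 30/6 = 5; σ²_Task 1 = ((7−3)/6)² = 0.444
te_Task 2 = (6 + 4·10 + 20)/6 = 66/6 = 11; σ²_Task 2 = ((20−6)/6)² = 5.444
te_Task 3 = (1 + 4·3 + 11)/6 = 24/6 = 4; σ²_Task 3 = ((11−1)/6)² = 2.778
te_Task 4 = (1 + 4·5 + 9)/6 = 30/6 = 5; σ²_Task 4 = ((9−1)/6)² = 1.778
te_Task 5 = (4 + 4·9 + 26)/6 = 66/6 = 11; σ²_Task 5 = ((26−4)/6)² = 13.444
te_Task 6 = (8 + 4·14 + 26)/6 = 90/6 = 15; σ²_Task 6 = ((26−8)/6)² = 9.000
te_Task 7 = (5 + 4·8 + 17)/6 = 54/6 = 9; σ²_Task 7 = ((17−5)/6)² = 4.000
te_Task 8 = (8 + 4·14 + 20)/6 = 84/6 = 14; σ²_Task 8 = ((20−8)/6)² = 4.000

Forward pass:
ES_Task 1 = 0; EF_Task 1 = 5
ES_Task 2 = 0; EF_Task 2 = 11
ES_Task 3 = 5; EF_Task 3 = 5+4 = 9
ES_Task 4 = 5; EF_Task 4 = 5+5 = 10
ES_Task 5 = max(EF_Task 1=5, EF_Task 2=11) = 11; EF_Task 5 = 11+11 = 22
ES_Task 6 = 22; EF_Task 6 = 22+15 = 37
ES_Task 7 = 37; EF_Task 7 = 37+9 = 46
ES_Task 8 = max(EF_Task 3=9, EF_Task 4=10, EF_Task 7=46) = 46; EF_Task 8 = 46+14 = 60
Expected project duration μ = 60 hours. Critical path: Task 2 → Task 5 → Task 6 → Task 7 → Task 8.

Variance along critical path = 5.444 + 13.444 + 9.000 + 4.000 + 4.000 = 35.889; σ = 5.991 hours.
D = μ + z·σ = 60 + 0.842·5.991 = 65.0 hours

65.0 hours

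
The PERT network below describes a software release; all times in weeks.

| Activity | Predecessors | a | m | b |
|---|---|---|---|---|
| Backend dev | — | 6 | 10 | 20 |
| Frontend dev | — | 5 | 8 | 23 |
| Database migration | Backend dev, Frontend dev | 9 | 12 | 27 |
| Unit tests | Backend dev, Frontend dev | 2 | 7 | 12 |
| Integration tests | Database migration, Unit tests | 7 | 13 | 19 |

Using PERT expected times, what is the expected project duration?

te_Backend dev = (6 + 4·10 + 20)/6 = 66/6 = 11
te_Frontend dev = (5 + 4·8 + 23)/6 = 60/6 = 10
te_Database migration = (9 + 4·12 + 27)/6 = 84/6 = 14
te_Unit tests = (2 + 4·7 + 12)/6 = 42/6 = 7
te_Integration tests = (7 + 4·13 + 19)/6 = 78/6 = 13

Forward pass:
ES_Backend dev = 0; EF_Backend dev = 11
ES_Frontend dev = 0; EF_Frontend dev = 10
ES_Database migration = max(EF_Backend dev=11, EF_Frontend dev=10) = 11; EF_Database migration = 11+14 = 25
ES_Unit tests = max(EF_Backend dev=11, EF_Frontend dev=10) = 11; EF_Unit tests = 11+7 = 18
ES_Integration tests = max(EF_Database migration=25, EF_Unit tests=18) = 25; EF_Integration tests = 25+13 = 38
Expected project duration μ = 38 weeks. Critical path: Backend dev → Database migration → Integration tests.

38 weeks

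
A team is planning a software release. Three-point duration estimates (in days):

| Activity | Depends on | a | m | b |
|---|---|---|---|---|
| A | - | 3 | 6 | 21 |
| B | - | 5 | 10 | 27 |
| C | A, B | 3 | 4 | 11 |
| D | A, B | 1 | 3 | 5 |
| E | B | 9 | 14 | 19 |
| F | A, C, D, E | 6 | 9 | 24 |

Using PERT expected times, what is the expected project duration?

37 days

te_A = (3 + 4·6 + 21)/6 = 48/6 = 8
te_B = (5 + 4·10 + 27)/6 = 72/6 = 12
te_C = (3 + 4·4 + 11)/6 = 30/6 = 5
te_D = (1 + 4·3 + 5)/6 = 18/6 = 3
te_E = (9 + 4·14 + 19)/6 = 84/6 = 14
te_F = (6 + 4·9 + 24)/6 = 66/6 = 11

Forward pass:
ES_A = 0; EF_A = 8
ES_B = 0; EF_B = 12
ES_C = max(EF_A=8, EF_B=12) = 12; EF_C = 12+5 = 17
ES_D = max(EF_A=8, EF_B=12) = 12; EF_D = 12+3 = 15
ES_E = 12; EF_E = 12+14 = 26
ES_F = max(EF_A=8, EF_C=17, EF_D=15, EF_E=26) = 26; EF_F = 26+11 = 37
Expected project duration μ = 37 days. Critical path: B → E → F.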